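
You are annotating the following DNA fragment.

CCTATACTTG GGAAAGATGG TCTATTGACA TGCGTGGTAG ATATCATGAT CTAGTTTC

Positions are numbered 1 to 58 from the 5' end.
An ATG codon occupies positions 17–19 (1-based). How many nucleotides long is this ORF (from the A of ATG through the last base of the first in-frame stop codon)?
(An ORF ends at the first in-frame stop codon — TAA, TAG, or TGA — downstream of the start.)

Codons from position 17: ATG (17–19), GTC (20–22), TAT (23–25), TGA (26–28).
TGA is the first in-frame stop; ORF spans 17–28, 12 nucleotides.

12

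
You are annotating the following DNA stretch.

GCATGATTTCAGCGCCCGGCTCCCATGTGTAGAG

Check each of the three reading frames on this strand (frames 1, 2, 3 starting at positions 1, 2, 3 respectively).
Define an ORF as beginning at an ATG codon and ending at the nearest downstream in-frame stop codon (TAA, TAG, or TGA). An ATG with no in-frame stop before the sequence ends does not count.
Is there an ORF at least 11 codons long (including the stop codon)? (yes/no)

Frame 1: GCA TGA TTT CAG CGC CCG GCT CCC ATG TGT AGA — no ATG→stop ORF.
Frame 2: CAT GAT TTC AGC GCC CGG CTC CCA TGT GTA GAG — no ATG→stop ORF.
Frame 3: ATG ATT TCA GCG CCC GGC TCC CAT GTG TAG — ATG at 3, stop TAG at 30 → 30 nt.
Largest ORF found is 10 codons < 11, so no.

no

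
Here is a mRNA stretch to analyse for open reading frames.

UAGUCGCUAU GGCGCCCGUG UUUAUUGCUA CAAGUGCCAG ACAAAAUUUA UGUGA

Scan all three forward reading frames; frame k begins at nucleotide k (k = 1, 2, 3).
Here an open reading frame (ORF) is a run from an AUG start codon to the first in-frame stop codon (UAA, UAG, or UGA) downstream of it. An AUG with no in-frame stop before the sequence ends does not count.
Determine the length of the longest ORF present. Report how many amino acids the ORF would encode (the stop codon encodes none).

1

Frame 1: UAG UCG CUA UGG CGC CCG UGU UUA UUG CUA CAA GUG CCA GAC AAA AUU UAU GUG — no AUG→stop ORF.
Frame 2: AGU CGC UAU GGC GCC CGU GUU UAU UGC UAC AAG UGC CAG ACA AAA UUU AUG UGA — AUG at 50, stop UGA at 53 → 6 nt.
Frame 3: GUC GCU AUG GCG CCC GUG UUU AUU GCU ACA AGU GCC AGA CAA AAU UUA UGU — no AUG→stop ORF.
Longest: frame 2, positions 50–55, 6 nt = 2 codons = 1 aa. → 1 amino acids.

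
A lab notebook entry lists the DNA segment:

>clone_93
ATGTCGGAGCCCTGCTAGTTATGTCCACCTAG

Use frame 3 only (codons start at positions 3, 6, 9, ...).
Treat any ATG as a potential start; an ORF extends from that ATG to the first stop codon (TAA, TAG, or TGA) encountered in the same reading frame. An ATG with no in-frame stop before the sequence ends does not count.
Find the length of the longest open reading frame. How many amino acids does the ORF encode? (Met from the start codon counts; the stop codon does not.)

3

Frame 3: GTC GGA GCC CTG CTA GTT ATG TCC ACC TAG — ATG at 21, stop TAG at 30 → 12 nt.
Longest: frame 3, positions 21–32, 12 nt = 4 codons = 3 aa. → 3 amino acids.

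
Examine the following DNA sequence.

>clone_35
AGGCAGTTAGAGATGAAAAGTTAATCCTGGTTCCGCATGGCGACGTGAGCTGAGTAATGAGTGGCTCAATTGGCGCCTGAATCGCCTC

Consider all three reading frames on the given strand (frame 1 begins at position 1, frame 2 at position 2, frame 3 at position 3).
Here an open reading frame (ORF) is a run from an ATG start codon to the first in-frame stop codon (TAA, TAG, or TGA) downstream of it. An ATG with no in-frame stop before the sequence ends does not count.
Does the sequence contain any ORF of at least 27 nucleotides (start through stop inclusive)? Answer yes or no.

Frame 1: AGG CAG TTA GAG ATG AAA AGT TAA TCC TGG TTC CGC ATG GCG ACG TGA GCT GAG TAA TGA GTG GCT CAA TTG GCG CCT GAA TCG CCT — ATG at 13, stop TAA at 22 → 12 nt; ATG at 37, stop TGA at 46 → 12 nt.
Frame 2: GGC AGT TAG AGA TGA AAA GTT AAT CCT GGT TCC GCA TGG CGA CGT GAG CTG AGT AAT GAG TGG CTC AAT TGG CGC CTG AAT CGC CTC — no ATG→stop ORF.
Frame 3: GCA GTT AGA GAT GAA AAG TTA ATC CTG GTT CCG CAT GGC GAC GTG AGC TGA GTA ATG AGT GGC TCA ATT GGC GCC TGA ATC GCC — ATG at 57, stop TGA at 78 → 24 nt.
Largest ORF found is 24 nucleotides < 27, so no.

no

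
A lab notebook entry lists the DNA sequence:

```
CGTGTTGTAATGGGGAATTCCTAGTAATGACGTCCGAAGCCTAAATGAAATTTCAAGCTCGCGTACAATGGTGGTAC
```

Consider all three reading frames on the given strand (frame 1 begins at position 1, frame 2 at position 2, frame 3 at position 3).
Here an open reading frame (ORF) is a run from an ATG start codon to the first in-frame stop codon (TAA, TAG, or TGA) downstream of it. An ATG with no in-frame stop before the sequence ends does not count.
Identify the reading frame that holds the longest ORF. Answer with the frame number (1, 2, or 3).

3

Frame 1: CGT GTT GTA ATG GGG AAT TCC TAG TAA TGA CGT CCG AAG CCT AAA TGA AAT TTC AAG CTC GCG TAC AAT GGT GGT — ATG at 10, stop TAG at 22 → 15 nt.
Frame 2: GTG TTG TAA TGG GGA ATT CCT AGT AAT GAC GTC CGA AGC CTA AAT GAA ATT TCA AGC TCG CGT ACA ATG GTG GTA — no ATG→stop ORF.
Frame 3: TGT TGT AAT GGG GAA TTC CTA GTA ATG ACG TCC GAA GCC TAA ATG AAA TTT CAA GCT CGC GTA CAA TGG TGG TAC — ATG at 27, stop TAA at 42 → 18 nt.
Longest ORF is 18 nt in frame 3 (positions 27–44).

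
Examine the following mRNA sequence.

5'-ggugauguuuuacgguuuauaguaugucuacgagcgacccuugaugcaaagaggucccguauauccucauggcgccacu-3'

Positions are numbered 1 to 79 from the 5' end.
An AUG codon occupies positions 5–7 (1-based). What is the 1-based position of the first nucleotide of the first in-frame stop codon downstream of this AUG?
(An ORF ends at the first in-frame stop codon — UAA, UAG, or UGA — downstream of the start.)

20

Codons from position 5: AUG (5–7), UUU (8–10), UAC (11–13), GGU (14–16), UUA (17–19), UAG (20–22).
UAG is a stop codon; it begins at position 20.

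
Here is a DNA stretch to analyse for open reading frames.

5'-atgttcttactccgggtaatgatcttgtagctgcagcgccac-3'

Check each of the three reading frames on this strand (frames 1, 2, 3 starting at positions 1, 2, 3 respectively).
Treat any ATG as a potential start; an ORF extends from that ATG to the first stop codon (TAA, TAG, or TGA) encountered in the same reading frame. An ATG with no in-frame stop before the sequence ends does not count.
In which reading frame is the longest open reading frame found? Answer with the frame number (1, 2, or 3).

1

Frame 1: ATG TTC TTA CTC CGG GTA ATG ATC TTG TAG CTG CAG CGC CAC — ATG at 1, stop TAG at 28 → 30 nt; ATG at 19, stop TAG at 28 → 12 nt.
Frame 2: TGT TCT TAC TCC GGG TAA TGA TCT TGT AGC TGC AGC GCC — no ATG→stop ORF.
Frame 3: GTT CTT ACT CCG GGT AAT GAT CTT GTA GCT GCA GCG CCA — no ATG→stop ORF.
Longest ORF is 30 nt in frame 1 (positions 1–30).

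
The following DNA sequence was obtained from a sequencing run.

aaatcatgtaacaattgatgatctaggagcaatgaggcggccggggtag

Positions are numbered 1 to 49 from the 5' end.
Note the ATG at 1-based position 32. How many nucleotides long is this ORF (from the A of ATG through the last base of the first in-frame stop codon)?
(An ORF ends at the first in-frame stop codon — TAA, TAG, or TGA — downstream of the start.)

18

Codons from position 32: ATG (32–34), AGG (35–37), CGG (38–40), CCG (41–43), GGG (44–46), TAG (47–49).
TAG is the first in-frame stop; ORF spans 32–49, 18 nucleotides.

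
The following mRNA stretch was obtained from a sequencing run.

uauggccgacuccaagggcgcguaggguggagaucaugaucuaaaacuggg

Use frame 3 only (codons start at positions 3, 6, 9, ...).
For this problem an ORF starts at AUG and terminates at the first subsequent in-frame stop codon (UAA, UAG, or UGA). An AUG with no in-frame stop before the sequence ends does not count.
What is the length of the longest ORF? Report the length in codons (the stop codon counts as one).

3

Frame 3: UGG CCG ACU CCA AGG GCG CGU AGG GUG GAG AUC AUG AUC UAA AAC UGG — AUG at 36, stop UAA at 42 → 9 nt.
Longest: frame 3, positions 36–44, 9 nt = 3 codons = 2 aa. → 3 codons.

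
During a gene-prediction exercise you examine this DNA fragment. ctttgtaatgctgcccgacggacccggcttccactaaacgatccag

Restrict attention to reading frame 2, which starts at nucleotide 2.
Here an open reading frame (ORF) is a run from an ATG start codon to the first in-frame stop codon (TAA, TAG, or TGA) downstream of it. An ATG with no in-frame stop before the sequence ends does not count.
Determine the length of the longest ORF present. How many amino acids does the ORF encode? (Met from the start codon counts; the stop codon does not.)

Frame 2: TTT GTA ATG CTG CCC GAC GGA CCC GGC TTC CAC TAA ACG ATC CAG — ATG at 8, stop TAA at 35 → 30 nt.
Longest: frame 2, positions 8–37, 30 nt = 10 codons = 9 aa. → 9 amino acids.

9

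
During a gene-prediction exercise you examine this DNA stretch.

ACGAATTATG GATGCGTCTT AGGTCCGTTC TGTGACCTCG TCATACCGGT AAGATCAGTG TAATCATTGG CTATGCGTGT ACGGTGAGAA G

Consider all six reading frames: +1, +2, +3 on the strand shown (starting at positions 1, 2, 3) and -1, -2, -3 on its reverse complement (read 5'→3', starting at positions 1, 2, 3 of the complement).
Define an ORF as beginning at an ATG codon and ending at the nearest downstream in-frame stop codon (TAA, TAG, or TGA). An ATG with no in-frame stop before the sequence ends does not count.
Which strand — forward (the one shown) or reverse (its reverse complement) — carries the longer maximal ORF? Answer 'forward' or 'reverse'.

Reverse complement (5'→3'): CTTCTCACCGTACACGCATAGCCAATGATTACACTGATCTTACCGGTATGACGAGGTCACAGAACGGACCTAAGACGCATCCATAATTCGT
Frame +1: ACG AAT TAT GGA TGC GTC TTA GGT CCG TTC TGT GAC CTC GTC ATA CCG GTA AGA TCA GTG TAA TCA TTG GCT ATG CGT GTA CGG TGA GAA — ATG at 73, stop TGA at 85 → 15 nt.
Frame +2: CGA ATT ATG GAT GCG TCT TAG GTC CGT TCT GTG ACC TCG TCA TAC CGG TAA GAT CAG TGT AAT CAT TGG CTA TGC GTG TAC GGT GAG AAG — ATG at 8, stop TAG at 20 → 15 nt.
Frame +3: GAA TTA TGG ATG CGT CTT AGG TCC GTT CTG TGA CCT CGT CAT ACC GGT AAG ATC AGT GTA ATC ATT GGC TAT GCG TGT ACG GTG AGA — ATG at 12, stop TGA at 33 → 24 nt.
Frame -1: CTT CTC ACC GTA CAC GCA TAG CCA ATG ATT ACA CTG ATC TTA CCG GTA TGA CGA GGT CAC AGA ACG GAC CTA AGA CGC ATC CAT AAT TCG — ATG at 25, stop TGA at 49 → 27 nt.
Frame -2: TTC TCA CCG TAC ACG CAT AGC CAA TGA TTA CAC TGA TCT TAC CGG TAT GAC GAG GTC ACA GAA CGG ACC TAA GAC GCA TCC ATA ATT CGT — no ATG→stop ORF.
Frame -3: TCT CAC CGT ACA CGC ATA GCC AAT GAT TAC ACT GAT CTT ACC GGT ATG ACG AGG TCA CAG AAC GGA CCT AAG ACG CAT CCA TAA TTC — ATG at 48, stop TAA at 84 → 39 nt.
Forward-strand max 24 nt; reverse-strand max 39 nt. The reverse strand has the longer ORF.

reverse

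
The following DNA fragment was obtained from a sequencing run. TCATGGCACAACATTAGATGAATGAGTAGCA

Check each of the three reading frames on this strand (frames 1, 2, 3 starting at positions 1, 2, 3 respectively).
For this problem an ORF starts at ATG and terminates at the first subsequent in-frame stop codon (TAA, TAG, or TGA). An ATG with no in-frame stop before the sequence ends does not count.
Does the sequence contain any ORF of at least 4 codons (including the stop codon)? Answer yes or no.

Frame 1: TCA TGG CAC AAC ATT AGA TGA ATG AGT AGC — no ATG→stop ORF.
Frame 2: CAT GGC ACA ACA TTA GAT GAA TGA GTA GCA — no ATG→stop ORF.
Frame 3: ATG GCA CAA CAT TAG ATG AAT GAG TAG — ATG at 3, stop TAG at 15 → 15 nt; ATG at 18, stop TAG at 27 → 12 nt.
Frame 3 has an ORF of 5 codons (positions 3–17) ≥ 4, so yes.

yes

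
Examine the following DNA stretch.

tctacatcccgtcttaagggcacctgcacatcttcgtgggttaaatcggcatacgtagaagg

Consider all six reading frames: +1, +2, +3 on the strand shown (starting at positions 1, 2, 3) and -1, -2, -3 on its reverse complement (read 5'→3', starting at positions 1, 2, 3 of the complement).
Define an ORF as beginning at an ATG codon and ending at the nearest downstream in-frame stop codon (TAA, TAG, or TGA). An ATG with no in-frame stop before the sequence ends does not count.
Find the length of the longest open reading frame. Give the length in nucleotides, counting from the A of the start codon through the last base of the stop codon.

18

Reverse complement (5'→3'): CCTTCTACGTATGCCGATTTAACCCACGAAGATGTGCAGGTGCCCTTAAGACGGGATGTAGA
Frame +1: TCT ACA TCC CGT CTT AAG GGC ACC TGC ACA TCT TCG TGG GTT AAA TCG GCA TAC GTA GAA — no ATG→stop ORF.
Frame +2: CTA CAT CCC GTC TTA AGG GCA CCT GCA CAT CTT CGT GGG TTA AAT CGG CAT ACG TAG AAG — no ATG→stop ORF.
Frame +3: TAC ATC CCG TCT TAA GGG CAC CTG CAC ATC TTC GTG GGT TAA ATC GGC ATA CGT AGA AGG — no ATG→stop ORF.
Frame -1: CCT TCT ACG TAT GCC GAT TTA ACC CAC GAA GAT GTG CAG GTG CCC TTA AGA CGG GAT GTA — no ATG→stop ORF.
Frame -2: CTT CTA CGT ATG CCG ATT TAA CCC ACG AAG ATG TGC AGG TGC CCT TAA GAC GGG ATG TAG — ATG at 11, stop TAA at 20 → 12 nt; ATG at 32, stop TAA at 47 → 18 nt; ATG at 56, stop TAG at 59 → 6 nt.
Frame -3: TTC TAC GTA TGC CGA TTT AAC CCA CGA AGA TGT GCA GGT GCC CTT AAG ACG GGA TGT AGA — no ATG→stop ORF.
Longest: frame -2, positions 32–49, 18 nt = 6 codons = 5 aa. → 18 nucleotides.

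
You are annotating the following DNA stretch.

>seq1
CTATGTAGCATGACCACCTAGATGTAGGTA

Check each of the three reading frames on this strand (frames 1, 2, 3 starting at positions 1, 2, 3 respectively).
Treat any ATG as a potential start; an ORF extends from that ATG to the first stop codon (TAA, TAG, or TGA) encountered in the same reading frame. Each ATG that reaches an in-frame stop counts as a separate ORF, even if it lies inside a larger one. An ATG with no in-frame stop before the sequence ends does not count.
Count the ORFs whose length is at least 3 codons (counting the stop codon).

1

Frame 1: CTA TGT AGC ATG ACC ACC TAG ATG TAG GTA — ATG at 10, stop TAG at 19 → 12 nt; ATG at 22, stop TAG at 25 → 6 nt.
Frame 2: TAT GTA GCA TGA CCA CCT AGA TGT AGG — no ATG→stop ORF.
Frame 3: ATG TAG CAT GAC CAC CTA GAT GTA GGT — ATG at 3, stop TAG at 6 → 6 nt.
ORFs ≥ 3 codons: frame 1 10–21 (4 codons). Count = 1.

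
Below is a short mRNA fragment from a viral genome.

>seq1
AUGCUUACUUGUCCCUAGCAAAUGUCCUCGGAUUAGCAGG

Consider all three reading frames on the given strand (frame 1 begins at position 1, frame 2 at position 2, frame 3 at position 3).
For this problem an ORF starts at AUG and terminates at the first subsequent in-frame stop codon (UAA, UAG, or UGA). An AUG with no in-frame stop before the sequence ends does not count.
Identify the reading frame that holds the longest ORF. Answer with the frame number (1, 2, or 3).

1

Frame 1: AUG CUU ACU UGU CCC UAG CAA AUG UCC UCG GAU UAG CAG — AUG at 1, stop UAG at 16 → 18 nt; AUG at 22, stop UAG at 34 → 15 nt.
Frame 2: UGC UUA CUU GUC CCU AGC AAA UGU CCU CGG AUU AGC AGG — no AUG→stop ORF.
Frame 3: GCU UAC UUG UCC CUA GCA AAU GUC CUC GGA UUA GCA — no AUG→stop ORF.
Longest ORF is 18 nt in frame 1 (positions 1–18).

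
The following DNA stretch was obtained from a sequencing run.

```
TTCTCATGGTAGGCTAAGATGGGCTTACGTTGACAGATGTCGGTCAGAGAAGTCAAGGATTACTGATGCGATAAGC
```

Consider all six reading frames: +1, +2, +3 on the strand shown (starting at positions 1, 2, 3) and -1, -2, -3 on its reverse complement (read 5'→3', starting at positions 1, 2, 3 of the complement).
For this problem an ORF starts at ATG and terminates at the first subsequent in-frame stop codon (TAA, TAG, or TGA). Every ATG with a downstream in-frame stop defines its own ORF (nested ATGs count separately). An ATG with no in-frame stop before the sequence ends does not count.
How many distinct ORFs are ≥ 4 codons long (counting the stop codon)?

Reverse complement (5'→3'): GCTTATCGCATCAGTAATCCTTGACTTCTCTGACCGACATCTGTCAACGTAAGCCCATCTTAGCCTACCATGAGAA
Frame +1: TTC TCA TGG TAG GCT AAG ATG GGC TTA CGT TGA CAG ATG TCG GTC AGA GAA GTC AAG GAT TAC TGA TGC GAT AAG — ATG at 19, stop TGA at 31 → 15 nt; ATG at 37, stop TGA at 64 → 30 nt.
Frame +2: TCT CAT GGT AGG CTA AGA TGG GCT TAC GTT GAC AGA TGT CGG TCA GAG AAG TCA AGG ATT ACT GAT GCG ATA AGC — no ATG→stop ORF.
Frame +3: CTC ATG GTA GGC TAA GAT GGG CTT ACG TTG ACA GAT GTC GGT CAG AGA AGT CAA GGA TTA CTG ATG CGA TAA — ATG at 6, stop TAA at 15 → 12 nt; ATG at 66, stop TAA at 72 → 9 nt.
Frame -1: GCT TAT CGC ATC AGT AAT CCT TGA CTT CTC TGA CCG ACA TCT GTC AAC GTA AGC CCA TCT TAG CCT ACC ATG AGA — no ATG→stop ORF.
Frame -2: CTT ATC GCA TCA GTA ATC CTT GAC TTC TCT GAC CGA CAT CTG TCA ACG TAA GCC CAT CTT AGC CTA CCA TGA GAA — no ATG→stop ORF.
Frame -3: TTA TCG CAT CAG TAA TCC TTG ACT TCT CTG ACC GAC ATC TGT CAA CGT AAG CCC ATC TTA GCC TAC CAT GAG — no ATG→stop ORF.
ORFs ≥ 4 codons: frame +1 19–33 (5 codons), frame +1 37–66 (10 codons), frame +3 6–17 (4 codons). Count = 3.

3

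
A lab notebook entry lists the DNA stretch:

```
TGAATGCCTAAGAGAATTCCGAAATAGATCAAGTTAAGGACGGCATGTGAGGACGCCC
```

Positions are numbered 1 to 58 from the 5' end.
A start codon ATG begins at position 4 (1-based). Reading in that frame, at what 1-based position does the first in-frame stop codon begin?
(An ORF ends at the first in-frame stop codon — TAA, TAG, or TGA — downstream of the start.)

25

Codons from position 4: ATG (4–6), CCT (7–9), AAG (10–12), AGA (13–15), ATT (16–18), CCG (19–21), AAA (22–24), TAG (25–27).
TAG is a stop codon; it begins at position 25.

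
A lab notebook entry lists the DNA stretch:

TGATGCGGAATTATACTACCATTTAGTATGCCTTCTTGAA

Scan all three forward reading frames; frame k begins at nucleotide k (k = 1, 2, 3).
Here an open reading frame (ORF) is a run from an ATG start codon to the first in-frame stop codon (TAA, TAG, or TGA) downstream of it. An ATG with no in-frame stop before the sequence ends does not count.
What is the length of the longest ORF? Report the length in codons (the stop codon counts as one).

8

Frame 1: TGA TGC GGA ATT ATA CTA CCA TTT AGT ATG CCT TCT TGA — ATG at 28, stop TGA at 37 → 12 nt.
Frame 2: GAT GCG GAA TTA TAC TAC CAT TTA GTA TGC CTT CTT GAA — no ATG→stop ORF.
Frame 3: ATG CGG AAT TAT ACT ACC ATT TAG TAT GCC TTC TTG — ATG at 3, stop TAG at 24 → 24 nt.
Longest: frame 3, positions 3–26, 24 nt = 8 codons = 7 aa. → 8 codons.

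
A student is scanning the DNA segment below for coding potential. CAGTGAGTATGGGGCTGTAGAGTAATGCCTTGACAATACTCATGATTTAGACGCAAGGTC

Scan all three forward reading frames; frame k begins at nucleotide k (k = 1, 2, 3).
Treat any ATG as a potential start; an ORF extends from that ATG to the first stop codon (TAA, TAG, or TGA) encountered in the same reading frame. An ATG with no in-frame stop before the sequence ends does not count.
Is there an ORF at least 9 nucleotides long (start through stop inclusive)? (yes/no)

yes

Frame 1: CAG TGA GTA TGG GGC TGT AGA GTA ATG CCT TGA CAA TAC TCA TGA TTT AGA CGC AAG GTC — ATG at 25, stop TGA at 31 → 9 nt.
Frame 2: AGT GAG TAT GGG GCT GTA GAG TAA TGC CTT GAC AAT ACT CAT GAT TTA GAC GCA AGG — no ATG→stop ORF.
Frame 3: GTG AGT ATG GGG CTG TAG AGT AAT GCC TTG ACA ATA CTC ATG ATT TAG ACG CAA GGT — ATG at 9, stop TAG at 18 → 12 nt; ATG at 42, stop TAG at 48 → 9 nt.
Frame 1 has an ORF of 9 nucleotides (positions 25–33) ≥ 9, so yes.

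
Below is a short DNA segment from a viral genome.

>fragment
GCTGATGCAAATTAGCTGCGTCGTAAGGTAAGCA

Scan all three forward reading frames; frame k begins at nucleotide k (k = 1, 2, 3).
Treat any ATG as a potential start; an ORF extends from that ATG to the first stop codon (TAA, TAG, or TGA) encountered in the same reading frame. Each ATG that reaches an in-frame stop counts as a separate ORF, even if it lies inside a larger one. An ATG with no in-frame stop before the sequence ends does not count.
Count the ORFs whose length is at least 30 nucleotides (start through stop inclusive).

0

Frame 1: GCT GAT GCA AAT TAG CTG CGT CGT AAG GTA AGC — no ATG→stop ORF.
Frame 2: CTG ATG CAA ATT AGC TGC GTC GTA AGG TAA GCA — ATG at 5, stop TAA at 29 → 27 nt.
Frame 3: TGA TGC AAA TTA GCT GCG TCG TAA GGT AAG — no ATG→stop ORF.
No ORF reaches 30 nucleotides. Count = 0.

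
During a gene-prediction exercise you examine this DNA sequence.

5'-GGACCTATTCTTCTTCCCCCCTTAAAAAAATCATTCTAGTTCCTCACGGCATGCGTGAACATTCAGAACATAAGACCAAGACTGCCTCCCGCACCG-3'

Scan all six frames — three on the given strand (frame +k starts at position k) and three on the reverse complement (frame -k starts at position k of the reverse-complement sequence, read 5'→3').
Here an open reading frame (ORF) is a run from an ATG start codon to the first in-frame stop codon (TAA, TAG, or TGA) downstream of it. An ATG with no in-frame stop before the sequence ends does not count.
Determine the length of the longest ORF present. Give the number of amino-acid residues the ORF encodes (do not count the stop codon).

9

Reverse complement (5'→3'): CGGTGCGGGAGGCAGTCTTGGTCTTATGTTCTGAATGTTCACGCATGCCGTGAGGAACTAGAATGATTTTTTTAAGGGGGGAAGAAGAATAGGTCC
Frame +1: GGA CCT ATT CTT CTT CCC CCC TTA AAA AAA TCA TTC TAG TTC CTC ACG GCA TGC GTG AAC ATT CAG AAC ATA AGA CCA AGA CTG CCT CCC GCA CCG — no ATG→stop ORF.
Frame +2: GAC CTA TTC TTC TTC CCC CCT TAA AAA AAT CAT TCT AGT TCC TCA CGG CAT GCG TGA ACA TTC AGA ACA TAA GAC CAA GAC TGC CTC CCG CAC — no ATG→stop ORF.
Frame +3: ACC TAT TCT TCT TCC CCC CTT AAA AAA ATC ATT CTA GTT CCT CAC GGC ATG CGT GAA CAT TCA GAA CAT AAG ACC AAG ACT GCC TCC CGC ACC — no ATG→stop ORF.
Frame -1: CGG TGC GGG AGG CAG TCT TGG TCT TAT GTT CTG AAT GTT CAC GCA TGC CGT GAG GAA CTA GAA TGA TTT TTT TAA GGG GGG AAG AAG AAT AGG TCC — no ATG→stop ORF.
Frame -2: GGT GCG GGA GGC AGT CTT GGT CTT ATG TTC TGA ATG TTC ACG CAT GCC GTG AGG AAC TAG AAT GAT TTT TTT AAG GGG GGA AGA AGA ATA GGT — ATG at 26, stop TGA at 32 → 9 nt; ATG at 35, stop TAG at 59 → 27 nt.
Frame -3: GTG CGG GAG GCA GTC TTG GTC TTA TGT TCT GAA TGT TCA CGC ATG CCG TGA GGA ACT AGA ATG ATT TTT TTA AGG GGG GAA GAA GAA TAG GTC — ATG at 45, stop TGA at 51 → 9 nt; ATG at 63, stop TAG at 90 → 30 nt.
Longest: frame -3, positions 63–92, 30 nt = 10 codons = 9 aa. → 9 amino acids.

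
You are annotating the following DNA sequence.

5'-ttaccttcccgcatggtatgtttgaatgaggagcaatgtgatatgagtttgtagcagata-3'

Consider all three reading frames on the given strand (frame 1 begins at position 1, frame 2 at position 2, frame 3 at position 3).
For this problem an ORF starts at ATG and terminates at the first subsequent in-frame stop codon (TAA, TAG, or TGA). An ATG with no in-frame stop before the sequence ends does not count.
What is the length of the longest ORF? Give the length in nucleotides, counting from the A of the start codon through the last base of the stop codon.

Frame 1: TTA CCT TCC CGC ATG GTA TGT TTG AAT GAG GAG CAA TGT GAT ATG AGT TTG TAG CAG ATA — ATG at 13, stop TAG at 52 → 42 nt; ATG at 43, stop TAG at 52 → 12 nt.
Frame 2: TAC CTT CCC GCA TGG TAT GTT TGA ATG AGG AGC AAT GTG ATA TGA GTT TGT AGC AGA — ATG at 26, stop TGA at 44 → 21 nt.
Frame 3: ACC TTC CCG CAT GGT ATG TTT GAA TGA GGA GCA ATG TGA TAT GAG TTT GTA GCA GAT — ATG at 18, stop TGA at 27 → 12 nt; ATG at 36, stop TGA at 39 → 6 nt.
Longest: frame 1, positions 13–54, 42 nt = 14 codons = 13 aa. → 42 nucleotides.

42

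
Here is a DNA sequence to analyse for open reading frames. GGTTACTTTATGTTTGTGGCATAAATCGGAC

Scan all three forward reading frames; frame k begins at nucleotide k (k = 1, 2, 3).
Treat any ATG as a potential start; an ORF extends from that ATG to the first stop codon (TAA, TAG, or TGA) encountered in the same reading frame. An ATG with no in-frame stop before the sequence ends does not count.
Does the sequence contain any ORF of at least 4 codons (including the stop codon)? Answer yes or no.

Frame 1: GGT TAC TTT ATG TTT GTG GCA TAA ATC GGA — ATG at 10, stop TAA at 22 → 15 nt.
Frame 2: GTT ACT TTA TGT TTG TGG CAT AAA TCG GAC — no ATG→stop ORF.
Frame 3: TTA CTT TAT GTT TGT GGC ATA AAT CGG — no ATG→stop ORF.
Frame 1 has an ORF of 5 codons (positions 10–24) ≥ 4, so yes.

yes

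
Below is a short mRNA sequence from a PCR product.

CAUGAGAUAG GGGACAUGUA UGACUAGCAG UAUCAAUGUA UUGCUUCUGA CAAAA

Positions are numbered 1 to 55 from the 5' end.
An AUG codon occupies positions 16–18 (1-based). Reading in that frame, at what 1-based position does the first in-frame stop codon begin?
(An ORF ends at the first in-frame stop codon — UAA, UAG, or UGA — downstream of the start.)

25

Codons from position 16: AUG (16–18), UAU (19–21), GAC (22–24), UAG (25–27).
UAG is a stop codon; it begins at position 25.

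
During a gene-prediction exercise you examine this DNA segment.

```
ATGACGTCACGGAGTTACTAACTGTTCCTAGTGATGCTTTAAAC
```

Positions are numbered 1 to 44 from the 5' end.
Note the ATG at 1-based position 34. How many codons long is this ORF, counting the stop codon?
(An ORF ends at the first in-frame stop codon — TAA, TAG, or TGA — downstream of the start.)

3

Codons from position 34: ATG (34–36), CTT (37–39), TAA (40–42).
TAA is the first in-frame stop; that's 3 codons including the stop.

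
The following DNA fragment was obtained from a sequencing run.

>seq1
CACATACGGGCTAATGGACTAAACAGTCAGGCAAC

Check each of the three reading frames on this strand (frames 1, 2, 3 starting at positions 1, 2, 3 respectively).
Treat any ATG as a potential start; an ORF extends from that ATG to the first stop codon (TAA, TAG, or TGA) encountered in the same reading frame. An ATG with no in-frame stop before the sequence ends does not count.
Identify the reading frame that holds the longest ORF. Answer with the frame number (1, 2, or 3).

2

Frame 1: CAC ATA CGG GCT AAT GGA CTA AAC AGT CAG GCA — no ATG→stop ORF.
Frame 2: ACA TAC GGG CTA ATG GAC TAA ACA GTC AGG CAA — ATG at 14, stop TAA at 20 → 9 nt.
Frame 3: CAT ACG GGC TAA TGG ACT AAA CAG TCA GGC AAC — no ATG→stop ORF.
Longest ORF is 9 nt in frame 2 (positions 14–22).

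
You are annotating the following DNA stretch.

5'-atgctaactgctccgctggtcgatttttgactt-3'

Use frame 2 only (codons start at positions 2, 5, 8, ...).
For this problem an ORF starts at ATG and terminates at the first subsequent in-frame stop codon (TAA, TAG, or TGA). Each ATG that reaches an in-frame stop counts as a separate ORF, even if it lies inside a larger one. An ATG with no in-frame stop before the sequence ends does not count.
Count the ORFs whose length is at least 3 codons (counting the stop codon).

0

Frame 2: TGC TAA CTG CTC CGC TGG TCG ATT TTT GAC — no ATG→stop ORF.
No ORF reaches 3 codons. Count = 0.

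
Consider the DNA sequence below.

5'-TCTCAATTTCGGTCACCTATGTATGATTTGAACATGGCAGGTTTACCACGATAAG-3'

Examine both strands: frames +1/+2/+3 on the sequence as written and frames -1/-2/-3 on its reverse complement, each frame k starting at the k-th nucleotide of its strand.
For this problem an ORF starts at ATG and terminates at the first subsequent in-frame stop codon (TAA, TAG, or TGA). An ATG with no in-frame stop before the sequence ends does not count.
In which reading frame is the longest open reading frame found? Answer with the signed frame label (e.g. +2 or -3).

Reverse complement (5'→3'): CTTATCGTGGTAAACCTGCCATGTTCAAATCATACATAGGTGACCGAAATTGAGA
Frame +1: TCT CAA TTT CGG TCA CCT ATG TAT GAT TTG AAC ATG GCA GGT TTA CCA CGA TAA — ATG at 19, stop TAA at 52 → 36 nt; ATG at 34, stop TAA at 52 → 21 nt.
Frame +2: CTC AAT TTC GGT CAC CTA TGT ATG ATT TGA ACA TGG CAG GTT TAC CAC GAT AAG — ATG at 23, stop TGA at 29 → 9 nt.
Frame +3: TCA ATT TCG GTC ACC TAT GTA TGA TTT GAA CAT GGC AGG TTT ACC ACG ATA — no ATG→stop ORF.
Frame -1: CTT ATC GTG GTA AAC CTG CCA TGT TCA AAT CAT ACA TAG GTG ACC GAA ATT GAG — no ATG→stop ORF.
Frame -2: TTA TCG TGG TAA ACC TGC CAT GTT CAA ATC ATA CAT AGG TGA CCG AAA TTG AGA — no ATG→stop ORF.
Frame -3: TAT CGT GGT AAA CCT GCC ATG TTC AAA TCA TAC ATA GGT GAC CGA AAT TGA — ATG at 21, stop TGA at 51 → 33 nt.
Longest ORF is 36 nt in frame +1 (positions 19–54).

+1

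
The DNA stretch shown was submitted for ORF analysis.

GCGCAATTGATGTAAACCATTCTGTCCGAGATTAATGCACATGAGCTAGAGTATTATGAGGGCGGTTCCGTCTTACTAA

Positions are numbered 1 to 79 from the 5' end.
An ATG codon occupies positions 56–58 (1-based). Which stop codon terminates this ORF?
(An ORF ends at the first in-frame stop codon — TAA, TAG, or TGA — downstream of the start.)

Codons from position 56: ATG (56–58), AGG (59–61), GCG (62–64), GTT (65–67), CCG (68–70), TCT (71–73), TAC (74–76), TAA (77–79).
The first in-frame stop codon is TAA.

TAA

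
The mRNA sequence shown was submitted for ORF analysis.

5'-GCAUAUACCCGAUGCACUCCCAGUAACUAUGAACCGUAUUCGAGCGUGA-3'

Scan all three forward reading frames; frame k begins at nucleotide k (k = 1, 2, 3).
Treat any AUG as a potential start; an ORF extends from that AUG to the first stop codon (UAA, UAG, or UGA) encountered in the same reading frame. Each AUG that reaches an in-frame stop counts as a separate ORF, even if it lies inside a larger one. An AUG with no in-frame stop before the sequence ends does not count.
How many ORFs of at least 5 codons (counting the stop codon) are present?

Frame 1: GCA UAU ACC CGA UGC ACU CCC AGU AAC UAU GAA CCG UAU UCG AGC GUG — no AUG→stop ORF.
Frame 2: CAU AUA CCC GAU GCA CUC CCA GUA ACU AUG AAC CGU AUU CGA GCG UGA — AUG at 29, stop UGA at 47 → 21 nt.
Frame 3: AUA UAC CCG AUG CAC UCC CAG UAA CUA UGA ACC GUA UUC GAG CGU — AUG at 12, stop UAA at 24 → 15 nt.
ORFs ≥ 5 codons: frame 2 29–49 (7 codons), frame 3 12–26 (5 codons). Count = 2.

2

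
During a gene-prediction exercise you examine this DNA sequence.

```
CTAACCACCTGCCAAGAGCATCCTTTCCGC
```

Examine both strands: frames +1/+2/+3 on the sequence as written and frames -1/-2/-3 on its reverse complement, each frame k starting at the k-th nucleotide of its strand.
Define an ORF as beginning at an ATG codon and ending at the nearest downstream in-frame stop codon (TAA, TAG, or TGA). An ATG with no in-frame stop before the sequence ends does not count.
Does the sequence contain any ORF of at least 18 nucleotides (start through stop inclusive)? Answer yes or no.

Reverse complement (5'→3'): GCGGAAAGGATGCTCTTGGCAGGTGGTTAG
Frame +1: CTA ACC ACC TGC CAA GAG CAT CCT TTC CGC — no ATG→stop ORF.
Frame +2: TAA CCA CCT GCC AAG AGC ATC CTT TCC — no ATG→stop ORF.
Frame +3: AAC CAC CTG CCA AGA GCA TCC TTT CCG — no ATG→stop ORF.
Frame -1: GCG GAA AGG ATG CTC TTG GCA GGT GGT TAG — ATG at 10, stop TAG at 28 → 21 nt.
Frame -2: CGG AAA GGA TGC TCT TGG CAG GTG GTT — no ATG→stop ORF.
Frame -3: GGA AAG GAT GCT CTT GGC AGG TGG TTA — no ATG→stop ORF.
Frame -1 has an ORF of 21 nucleotides (positions 10–30) ≥ 18, so yes.

yes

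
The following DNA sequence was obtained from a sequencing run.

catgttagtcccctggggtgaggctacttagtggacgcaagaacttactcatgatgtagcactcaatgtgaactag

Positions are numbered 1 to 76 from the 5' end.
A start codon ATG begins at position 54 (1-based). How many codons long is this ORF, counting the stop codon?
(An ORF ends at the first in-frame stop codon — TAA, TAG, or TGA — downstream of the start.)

2

Codons from position 54: ATG (54–56), TAG (57–59).
TAG is the first in-frame stop; that's 2 codons including the stop.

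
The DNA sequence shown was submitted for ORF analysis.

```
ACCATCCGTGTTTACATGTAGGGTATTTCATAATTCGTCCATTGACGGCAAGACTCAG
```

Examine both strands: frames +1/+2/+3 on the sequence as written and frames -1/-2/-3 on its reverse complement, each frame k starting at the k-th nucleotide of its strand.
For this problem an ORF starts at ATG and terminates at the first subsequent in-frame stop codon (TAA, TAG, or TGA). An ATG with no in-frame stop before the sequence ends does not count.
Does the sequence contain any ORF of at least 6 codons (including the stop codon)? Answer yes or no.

no

Reverse complement (5'→3'): CTGAGTCTTGCCGTCAATGGACGAATTATGAAATACCCTACATGTAAACACGGATGGT
Frame +1: ACC ATC CGT GTT TAC ATG TAG GGT ATT TCA TAA TTC GTC CAT TGA CGG CAA GAC TCA — ATG at 16, stop TAG at 19 → 6 nt.
Frame +2: CCA TCC GTG TTT ACA TGT AGG GTA TTT CAT AAT TCG TCC ATT GAC GGC AAG ACT CAG — no ATG→stop ORF.
Frame +3: CAT CCG TGT TTA CAT GTA GGG TAT TTC ATA ATT CGT CCA TTG ACG GCA AGA CTC — no ATG→stop ORF.
Frame -1: CTG AGT CTT GCC GTC AAT GGA CGA ATT ATG AAA TAC CCT ACA TGT AAA CAC GGA TGG — no ATG→stop ORF.
Frame -2: TGA GTC TTG CCG TCA ATG GAC GAA TTA TGA AAT ACC CTA CAT GTA AAC ACG GAT GGT — ATG at 17, stop TGA at 29 → 15 nt.
Frame -3: GAG TCT TGC CGT CAA TGG ACG AAT TAT GAA ATA CCC TAC ATG TAA ACA CGG ATG — ATG at 42, stop TAA at 45 → 6 nt.
Largest ORF found is 5 codons < 6, so no.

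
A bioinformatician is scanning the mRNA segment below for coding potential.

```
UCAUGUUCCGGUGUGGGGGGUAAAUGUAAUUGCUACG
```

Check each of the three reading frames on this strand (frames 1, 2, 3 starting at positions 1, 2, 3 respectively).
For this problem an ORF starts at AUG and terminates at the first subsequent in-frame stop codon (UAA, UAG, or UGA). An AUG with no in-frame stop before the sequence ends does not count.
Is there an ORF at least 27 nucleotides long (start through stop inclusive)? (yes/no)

no

Frame 1: UCA UGU UCC GGU GUG GGG GGU AAA UGU AAU UGC UAC — no AUG→stop ORF.
Frame 2: CAU GUU CCG GUG UGG GGG GUA AAU GUA AUU GCU ACG — no AUG→stop ORF.
Frame 3: AUG UUC CGG UGU GGG GGG UAA AUG UAA UUG CUA — AUG at 3, stop UAA at 21 → 21 nt; AUG at 24, stop UAA at 27 → 6 nt.
Largest ORF found is 21 nucleotides < 27, so no.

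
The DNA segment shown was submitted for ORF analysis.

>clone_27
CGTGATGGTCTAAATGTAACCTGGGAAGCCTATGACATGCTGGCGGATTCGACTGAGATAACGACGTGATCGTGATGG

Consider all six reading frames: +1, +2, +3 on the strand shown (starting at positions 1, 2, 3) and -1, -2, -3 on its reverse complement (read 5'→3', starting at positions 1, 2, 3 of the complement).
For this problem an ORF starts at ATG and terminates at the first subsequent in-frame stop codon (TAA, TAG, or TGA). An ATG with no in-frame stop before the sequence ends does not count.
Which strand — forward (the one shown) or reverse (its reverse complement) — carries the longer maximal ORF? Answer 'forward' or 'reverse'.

forward

Reverse complement (5'→3'): CCATCACGATCACGTCGTTATCTCAGTCGAATCCGCCAGCATGTCATAGGCTTCCCAGGTTACATTTAGACCATCACG
Frame +1: CGT GAT GGT CTA AAT GTA ACC TGG GAA GCC TAT GAC ATG CTG GCG GAT TCG ACT GAG ATA ACG ACG TGA TCG TGA TGG — ATG at 37, stop TGA at 67 → 33 nt.
Frame +2: GTG ATG GTC TAA ATG TAA CCT GGG AAG CCT ATG ACA TGC TGG CGG ATT CGA CTG AGA TAA CGA CGT GAT CGT GAT — ATG at 5, stop TAA at 11 → 9 nt; ATG at 14, stop TAA at 17 → 6 nt; ATG at 32, stop TAA at 59 → 30 nt.
Frame +3: TGA TGG TCT AAA TGT AAC CTG GGA AGC CTA TGA CAT GCT GGC GGA TTC GAC TGA GAT AAC GAC GTG ATC GTG ATG — no ATG→stop ORF.
Frame -1: CCA TCA CGA TCA CGT CGT TAT CTC AGT CGA ATC CGC CAG CAT GTC ATA GGC TTC CCA GGT TAC ATT TAG ACC ATC ACG — no ATG→stop ORF.
Frame -2: CAT CAC GAT CAC GTC GTT ATC TCA GTC GAA TCC GCC AGC ATG TCA TAG GCT TCC CAG GTT ACA TTT AGA CCA TCA — ATG at 41, stop TAG at 47 → 9 nt.
Frame -3: ATC ACG ATC ACG TCG TTA TCT CAG TCG AAT CCG CCA GCA TGT CAT AGG CTT CCC AGG TTA CAT TTA GAC CAT CAC — no ATG→stop ORF.
Forward-strand max 33 nt; reverse-strand max 9 nt. The forward strand has the longer ORF.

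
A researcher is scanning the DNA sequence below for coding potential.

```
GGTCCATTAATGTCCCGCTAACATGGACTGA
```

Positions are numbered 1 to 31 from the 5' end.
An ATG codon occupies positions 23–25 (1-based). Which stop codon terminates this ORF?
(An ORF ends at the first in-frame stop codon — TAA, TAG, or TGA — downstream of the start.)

Codons from position 23: ATG (23–25), GAC (26–28), TGA (29–31).
The first in-frame stop codon is TGA.

TGA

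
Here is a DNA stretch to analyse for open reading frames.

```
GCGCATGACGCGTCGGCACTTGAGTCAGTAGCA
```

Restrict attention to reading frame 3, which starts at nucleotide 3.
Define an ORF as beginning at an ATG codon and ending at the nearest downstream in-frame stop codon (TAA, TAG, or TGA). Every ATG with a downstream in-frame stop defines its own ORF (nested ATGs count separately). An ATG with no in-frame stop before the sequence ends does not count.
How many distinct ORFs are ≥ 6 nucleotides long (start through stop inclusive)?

Frame 3: GCA TGA CGC GTC GGC ACT TGA GTC AGT AGC — no ATG→stop ORF.
No ORF reaches 6 nucleotides. Count = 0.

0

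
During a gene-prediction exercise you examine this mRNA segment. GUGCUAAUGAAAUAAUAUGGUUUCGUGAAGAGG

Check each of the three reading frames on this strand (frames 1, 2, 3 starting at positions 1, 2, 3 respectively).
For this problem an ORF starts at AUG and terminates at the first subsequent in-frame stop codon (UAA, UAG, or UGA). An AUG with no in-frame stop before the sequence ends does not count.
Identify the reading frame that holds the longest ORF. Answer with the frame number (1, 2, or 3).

2

Frame 1: GUG CUA AUG AAA UAA UAU GGU UUC GUG AAG AGG — AUG at 7, stop UAA at 13 → 9 nt.
Frame 2: UGC UAA UGA AAU AAU AUG GUU UCG UGA AGA — AUG at 17, stop UGA at 26 → 12 nt.
Frame 3: GCU AAU GAA AUA AUA UGG UUU CGU GAA GAG — no AUG→stop ORF.
Longest ORF is 12 nt in frame 2 (positions 17–28).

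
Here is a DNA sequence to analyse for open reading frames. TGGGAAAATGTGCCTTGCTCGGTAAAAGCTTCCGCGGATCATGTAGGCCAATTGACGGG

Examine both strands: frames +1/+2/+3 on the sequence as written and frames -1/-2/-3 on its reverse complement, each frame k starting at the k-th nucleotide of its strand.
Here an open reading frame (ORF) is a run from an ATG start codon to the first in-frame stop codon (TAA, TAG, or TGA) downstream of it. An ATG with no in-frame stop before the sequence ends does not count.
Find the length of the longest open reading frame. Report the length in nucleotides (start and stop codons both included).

Reverse complement (5'→3'): CCCGTCAATTGGCCTACATGATCCGCGGAAGCTTTTACCGAGCAAGGCACATTTTCCCA
Frame +1: TGG GAA AAT GTG CCT TGC TCG GTA AAA GCT TCC GCG GAT CAT GTA GGC CAA TTG ACG — no ATG→stop ORF.
Frame +2: GGG AAA ATG TGC CTT GCT CGG TAA AAG CTT CCG CGG ATC ATG TAG GCC AAT TGA CGG — ATG at 8, stop TAA at 23 → 18 nt; ATG at 41, stop TAG at 44 → 6 nt.
Frame +3: GGA AAA TGT GCC TTG CTC GGT AAA AGC TTC CGC GGA TCA TGT AGG CCA ATT GAC GGG — no ATG→stop ORF.
Frame -1: CCC GTC AAT TGG CCT ACA TGA TCC GCG GAA GCT TTT ACC GAG CAA GGC ACA TTT TCC — no ATG→stop ORF.
Frame -2: CCG TCA ATT GGC CTA CAT GAT CCG CGG AAG CTT TTA CCG AGC AAG GCA CAT TTT CCC — no ATG→stop ORF.
Frame -3: CGT CAA TTG GCC TAC ATG ATC CGC GGA AGC TTT TAC CGA GCA AGG CAC ATT TTC CCA — no ATG→stop ORF.
Longest: frame +2, positions 8–25, 18 nt = 6 codons = 5 aa. → 18 nucleotides.

18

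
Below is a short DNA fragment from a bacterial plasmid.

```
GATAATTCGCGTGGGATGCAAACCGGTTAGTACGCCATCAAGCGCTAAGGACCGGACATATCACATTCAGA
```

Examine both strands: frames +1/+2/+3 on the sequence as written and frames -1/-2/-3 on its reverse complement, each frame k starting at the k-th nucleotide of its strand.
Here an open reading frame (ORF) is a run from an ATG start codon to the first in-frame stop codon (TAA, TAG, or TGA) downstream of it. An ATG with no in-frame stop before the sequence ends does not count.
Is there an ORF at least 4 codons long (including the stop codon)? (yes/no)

yes

Reverse complement (5'→3'): TCTGAATGTGATATGTCCGGTCCTTAGCGCTTGATGGCGTACTAACCGGTTTGCATCCCACGCGAATTATC
Frame +1: GAT AAT TCG CGT GGG ATG CAA ACC GGT TAG TAC GCC ATC AAG CGC TAA GGA CCG GAC ATA TCA CAT TCA — ATG at 16, stop TAG at 28 → 15 nt.
Frame +2: ATA ATT CGC GTG GGA TGC AAA CCG GTT AGT ACG CCA TCA AGC GCT AAG GAC CGG ACA TAT CAC ATT CAG — no ATG→stop ORF.
Frame +3: TAA TTC GCG TGG GAT GCA AAC CGG TTA GTA CGC CAT CAA GCG CTA AGG ACC GGA CAT ATC ACA TTC AGA — no ATG→stop ORF.
Frame -1: TCT GAA TGT GAT ATG TCC GGT CCT TAG CGC TTG ATG GCG TAC TAA CCG GTT TGC ATC CCA CGC GAA TTA — ATG at 13, stop TAG at 25 → 15 nt; ATG at 34, stop TAA at 43 → 12 nt.
Frame -2: CTG AAT GTG ATA TGT CCG GTC CTT AGC GCT TGA TGG CGT ACT AAC CGG TTT GCA TCC CAC GCG AAT TAT — no ATG→stop ORF.
Frame -3: TGA ATG TGA TAT GTC CGG TCC TTA GCG CTT GAT GGC GTA CTA ACC GGT TTG CAT CCC ACG CGA ATT ATC — ATG at 6, stop TGA at 9 → 6 nt.
Frame +1 has an ORF of 5 codons (positions 16–30) ≥ 4, so yes.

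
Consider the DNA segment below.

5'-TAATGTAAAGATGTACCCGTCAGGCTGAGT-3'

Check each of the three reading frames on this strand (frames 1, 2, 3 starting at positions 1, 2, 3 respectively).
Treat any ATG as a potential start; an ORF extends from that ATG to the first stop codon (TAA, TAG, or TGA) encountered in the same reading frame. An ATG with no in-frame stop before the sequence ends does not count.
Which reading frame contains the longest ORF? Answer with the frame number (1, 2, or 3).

Frame 1: TAA TGT AAA GAT GTA CCC GTC AGG CTG AGT — no ATG→stop ORF.
Frame 2: AAT GTA AAG ATG TAC CCG TCA GGC TGA — ATG at 11, stop TGA at 26 → 18 nt.
Frame 3: ATG TAA AGA TGT ACC CGT CAG GCT GAG — ATG at 3, stop TAA at 6 → 6 nt.
Longest ORF is 18 nt in frame 2 (positions 11–28).

2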